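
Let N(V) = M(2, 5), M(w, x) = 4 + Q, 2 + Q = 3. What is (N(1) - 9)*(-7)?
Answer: 28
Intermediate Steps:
Q = 1 (Q = -2 + 3 = 1)
M(w, x) = 5 (M(w, x) = 4 + 1 = 5)
N(V) = 5
(N(1) - 9)*(-7) = (5 - 9)*(-7) = -4*(-7) = 28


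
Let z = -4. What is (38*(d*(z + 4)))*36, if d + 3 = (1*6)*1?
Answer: 0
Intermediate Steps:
d = 3 (d = -3 + (1*6)*1 = -3 + 6*1 = -3 + 6 = 3)
(38*(d*(z + 4)))*36 = (38*(3*(-4 + 4)))*36 = (38*(3*0))*36 = (38*0)*36 = 0*36 = 0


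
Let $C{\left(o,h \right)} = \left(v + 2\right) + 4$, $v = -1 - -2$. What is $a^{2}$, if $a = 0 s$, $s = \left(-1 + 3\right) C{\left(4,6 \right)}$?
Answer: $0$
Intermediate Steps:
$v = 1$ ($v = -1 + 2 = 1$)
$C{\left(o,h \right)} = 7$ ($C{\left(o,h \right)} = \left(1 + 2\right) + 4 = 3 + 4 = 7$)
$s = 14$ ($s = \left(-1 + 3\right) 7 = 2 \cdot 7 = 14$)
$a = 0$ ($a = 0 \cdot 14 = 0$)
$a^{2} = 0^{2} = 0$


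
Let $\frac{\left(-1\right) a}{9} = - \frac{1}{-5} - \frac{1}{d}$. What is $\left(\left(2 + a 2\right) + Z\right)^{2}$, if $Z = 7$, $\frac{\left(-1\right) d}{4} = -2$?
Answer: $\frac{23409}{400} \approx 58.523$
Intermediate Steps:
$d = 8$ ($d = \left(-4\right) \left(-2\right) = 8$)
$a = - \frac{27}{40}$ ($a = - 9 \left(- \frac{1}{-5} - \frac{1}{8}\right) = - 9 \left(\left(-1\right) \left(- \frac{1}{5}\right) - \frac{1}{8}\right) = - 9 \left(\frac{1}{5} - \frac{1}{8}\right) = \left(-9\right) \frac{3}{40} = - \frac{27}{40} \approx -0.675$)
$\left(\left(2 + a 2\right) + Z\right)^{2} = \left(\left(2 - \frac{27}{20}\right) + 7\right)^{2} = \left(\frac{13}{20} + 7\right)^{2} = \left(\frac{153}{20}\right)^{2} = \frac{23409}{400}$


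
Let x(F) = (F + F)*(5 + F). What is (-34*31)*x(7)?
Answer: -177072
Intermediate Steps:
x(F) = 2*F*(5 + F) (x(F) = (2*F)*(5 + F) = 2*F*(5 + F))
(-34*31)*x(7) = (-34*31)*(2*7*(5 + 7)) = -2108*7*12 = -1054*168 = -177072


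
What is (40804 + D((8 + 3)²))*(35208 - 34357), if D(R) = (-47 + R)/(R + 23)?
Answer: 2500174175/72 ≈ 3.4725e+7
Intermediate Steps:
D(R) = (-47 + R)/(23 + R)
(40804 + D((8 + 3)²))*(35208 - 34357) = (40804 + (-47 + (8 + 3)²)/(23 + (8 + 3)²))*(35208 - 34357) = (40804 + (-47 + 11²)/(23 + 11²))*851 = (40804 + (-47 + 121)/(23 + 121))*851 = (40804 + 74/144)*851 = (40804 + (1/144)*74)*851 = (40804 + 37/72)*851 = (2937925/72)*851 = 2500174175/72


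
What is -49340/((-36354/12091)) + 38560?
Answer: 999190090/18177 ≈ 54970.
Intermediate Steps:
-49340/((-36354/12091)) + 38560 = -49340/((-36354*1/12091)) + 38560 = -49340/(-36354/12091) + 38560 = -49340*(-12091/36354) + 38560 = 298284970/18177 + 38560 = 999190090/18177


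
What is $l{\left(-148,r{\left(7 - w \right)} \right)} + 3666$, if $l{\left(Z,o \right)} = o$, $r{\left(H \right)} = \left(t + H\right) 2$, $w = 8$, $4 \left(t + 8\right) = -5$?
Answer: $\frac{7291}{2} \approx 3645.5$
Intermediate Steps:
$t = - \frac{37}{4}$ ($t = -8 + \frac{1}{4} \left(-5\right) = -8 - \frac{5}{4} = - \frac{37}{4} \approx -9.25$)
$r{\left(H \right)} = - \frac{37}{2} + 2 H$ ($r{\left(H \right)} = \left(- \frac{37}{4} + H\right) 2 = - \frac{37}{2} + 2 H$)
$l{\left(-148,r{\left(7 - w \right)} \right)} + 3666 = \left(- \frac{37}{2} + 2 \left(7 - 8\right)\right) + 3666 = \left(- \frac{37}{2} + 2 \left(-1\right)\right) + 3666 = \left(- \frac{37}{2} - 2\right) + 3666 = - \frac{41}{2} + 3666 = \frac{7291}{2}$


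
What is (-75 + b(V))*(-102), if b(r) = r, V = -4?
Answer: 8058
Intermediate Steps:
(-75 + b(V))*(-102) = (-75 - 4)*(-102) = -79*(-102) = 8058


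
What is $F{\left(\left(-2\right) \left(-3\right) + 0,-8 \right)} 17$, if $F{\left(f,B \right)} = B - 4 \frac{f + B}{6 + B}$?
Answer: $-204$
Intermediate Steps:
$F{\left(f,B \right)} = B - \frac{4 \left(B + f\right)}{6 + B}$ ($F{\left(f,B \right)} = B - 4 \frac{B + f}{6 + B} = B - \frac{4 \left(B + f\right)}{6 + B}$)
$F{\left(\left(-2\right) \left(-3\right) + 0,-8 \right)} 17 = \frac{\left(-8\right)^{2} - 4 \left(\left(-2\right) \left(-3\right) + 0\right) + 2 \left(-8\right)}{6 - 8} \cdot 17 = \frac{64 - 4 \left(6 + 0\right) - 16}{-2} \cdot 17 = - \frac{64 - 24 - 16}{2} \cdot 17 = \left(- \frac{1}{2}\right) 24 \cdot 17 = \left(-12\right) 17 = -204$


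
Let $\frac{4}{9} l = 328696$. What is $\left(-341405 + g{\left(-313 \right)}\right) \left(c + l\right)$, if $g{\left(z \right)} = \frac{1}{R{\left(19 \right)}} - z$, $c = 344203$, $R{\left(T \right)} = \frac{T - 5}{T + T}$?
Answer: $- \frac{2587633958625}{7} \approx -3.6966 \cdot 10^{11}$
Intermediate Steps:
$l = 739566$ ($l = \frac{9}{4} \cdot 328696 = 739566$)
$R{\left(T \right)} = \frac{-5 + T}{2 T}$
$g{\left(z \right)} = \frac{19}{7} - z$ ($g{\left(z \right)} = \frac{1}{\frac{1}{2} \cdot \frac{1}{19} \left(-5 + 19\right)} - z = \frac{1}{\frac{1}{2} \cdot \frac{1}{19} \cdot 14} - z = \frac{1}{\frac{7}{19}} - z = \frac{19}{7} - z$)
$\left(-341405 + g{\left(-313 \right)}\right) \left(c + l\right) = \left(-341405 + \left(\frac{19}{7} - -313\right)\right) \left(344203 + 739566\right) = \left(-341405 + \left(\frac{19}{7} + 313\right)\right) 1083769 = \left(-341405 + \frac{2210}{7}\right) 1083769 = \left(- \frac{2387625}{7}\right) 1083769 = - \frac{2587633958625}{7}$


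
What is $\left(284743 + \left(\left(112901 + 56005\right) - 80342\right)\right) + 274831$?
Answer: $648138$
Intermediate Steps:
$\left(284743 + \left(\left(112901 + 56005\right) - 80342\right)\right) + 274831 = \left(284743 + \left(168906 - 80342\right)\right) + 274831 = \left(284743 + 88564\right) + 274831 = 373307 + 274831 = 648138$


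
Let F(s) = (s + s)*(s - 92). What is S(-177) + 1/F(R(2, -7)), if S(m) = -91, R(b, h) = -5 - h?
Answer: -32761/360 ≈ -91.003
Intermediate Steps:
F(s) = 2*s*(-92 + s) (F(s) = (2*s)*(-92 + s) = 2*s*(-92 + s))
S(-177) + 1/F(R(2, -7)) = -91 + 1/(2*(-5 - 1*(-7))*(-92 + (-5 - 1*(-7)))) = -91 + 1/(2*(-5 + 7)*(-92 + (-5 + 7))) = -91 + 1/(2*2*(-92 + 2)) = -91 + 1/(2*2*(-90)) = -91 + 1/(-360) = -91 - 1/360 = -32761/360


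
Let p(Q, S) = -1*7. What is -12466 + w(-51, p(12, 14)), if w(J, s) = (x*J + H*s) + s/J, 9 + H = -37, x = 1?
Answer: -621938/51 ≈ -12195.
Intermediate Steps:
H = -46 (H = -9 - 37 = -46)
p(Q, S) = -7
w(J, s) = J - 46*s + s/J (w(J, s) = (1*J - 46*s) + s/J = (J - 46*s) + s/J = J - 46*s + s/J)
-12466 + w(-51, p(12, 14)) = -12466 + (-51 - 46*(-7) - 7/(-51)) = -12466 + (-51 + 322 - 7*(-1/51)) = -12466 + (-51 + 322 + 7/51) = -12466 + 13828/51 = -621938/51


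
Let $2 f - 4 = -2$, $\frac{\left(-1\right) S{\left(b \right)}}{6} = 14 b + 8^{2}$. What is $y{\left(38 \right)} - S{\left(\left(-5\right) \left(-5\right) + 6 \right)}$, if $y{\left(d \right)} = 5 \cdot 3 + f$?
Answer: $3004$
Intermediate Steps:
$S{\left(b \right)} = -384 - 84 b$ ($S{\left(b \right)} = - 6 \left(14 b + 8^{2}\right) = - 6 \left(14 b + 64\right) = - 6 \left(64 + 14 b\right) = -384 - 84 b$)
$f = 1$ ($f = 2 + \frac{1}{2} \left(-2\right) = 2 - 1 = 1$)
$y{\left(d \right)} = 16$ ($y{\left(d \right)} = 5 \cdot 3 + 1 = 15 + 1 = 16$)
$y{\left(38 \right)} - S{\left(\left(-5\right) \left(-5\right) + 6 \right)} = 16 - \left(-384 - 84 \left(\left(-5\right) \left(-5\right) + 6\right)\right) = 16 - \left(-384 - 84 \left(25 + 6\right)\right) = 16 - \left(-384 - 2604\right) = 16 - -2988 = 16 + 2988 = 3004$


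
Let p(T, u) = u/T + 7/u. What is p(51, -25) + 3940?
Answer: 5022518/1275 ≈ 3939.2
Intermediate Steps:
p(T, u) = 7/u + u/T
p(51, -25) + 3940 = (7/(-25) - 25/51) + 3940 = (7*(-1/25) - 25*1/51) + 3940 = (-7/25 - 25/51) + 3940 = -982/1275 + 3940 = 5022518/1275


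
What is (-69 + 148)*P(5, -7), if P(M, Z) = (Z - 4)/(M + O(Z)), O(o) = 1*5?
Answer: -869/10 ≈ -86.900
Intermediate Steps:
O(o) = 5
P(M, Z) = (-4 + Z)/(5 + M) (P(M, Z) = (Z - 4)/(M + 5) = (-4 + Z)/(5 + M))
(-69 + 148)*P(5, -7) = (-69 + 148)*((-4 - 7)/(5 + 5)) = 79*(-11/10) = -869/10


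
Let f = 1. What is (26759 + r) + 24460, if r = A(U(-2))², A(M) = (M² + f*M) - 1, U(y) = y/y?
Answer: 51220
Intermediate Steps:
U(y) = 1
A(M) = -1 + M + M² (A(M) = (M² + 1*M) - 1 = (M² + M) - 1 = (M + M²) - 1 = -1 + M + M²)
r = 1 (r = (-1 + 1 + 1²)² = (-1 + 1 + 1)² = 1² = 1)
(26759 + r) + 24460 = (26759 + 1) + 24460 = 26760 + 24460 = 51220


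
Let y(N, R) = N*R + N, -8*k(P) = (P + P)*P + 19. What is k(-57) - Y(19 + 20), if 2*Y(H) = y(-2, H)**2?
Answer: -32117/8 ≈ -4014.6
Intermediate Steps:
k(P) = -19/8 - P**2/4 (k(P) = -((P + P)*P + 19)/8 = -((2*P)*P + 19)/8 = -(2*P**2 + 19)/8 = -(19 + 2*P**2)/8 = -19/8 - P**2/4)
y(N, R) = N + N*R
Y(H) = (-2 - 2*H)**2/2 (Y(H) = (-2*(1 + H))**2/2 = (-2 - 2*H)**2/2)
k(-57) - Y(19 + 20) = (-19/8 - 1/4*(-57)**2) - 2*(1 + (19 + 20))**2 = (-19/8 - 1/4*3249) - 2*(1 + 39)**2 = (-19/8 - 3249/4) - 2*40**2 = -6517/8 - 2*1600 = -6517/8 - 1*3200 = -6517/8 - 3200 = -32117/8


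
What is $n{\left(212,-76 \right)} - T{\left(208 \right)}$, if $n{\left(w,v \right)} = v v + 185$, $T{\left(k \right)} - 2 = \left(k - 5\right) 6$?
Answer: $4741$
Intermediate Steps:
$T{\left(k \right)} = -28 + 6 k$ ($T{\left(k \right)} = 2 + \left(k - 5\right) 6 = 2 + \left(-5 + k\right) 6 = 2 + \left(-30 + 6 k\right) = -28 + 6 k$)
$n{\left(w,v \right)} = 185 + v^{2}$ ($n{\left(w,v \right)} = v^{2} + 185 = 185 + v^{2}$)
$n{\left(212,-76 \right)} - T{\left(208 \right)} = \left(185 + \left(-76\right)^{2}\right) - \left(-28 + 6 \cdot 208\right) = \left(185 + 5776\right) - \left(-28 + 1248\right) = 5961 - 1220 = 4741$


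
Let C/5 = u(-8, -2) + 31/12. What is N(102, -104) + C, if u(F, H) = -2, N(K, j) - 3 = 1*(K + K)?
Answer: 2519/12 ≈ 209.92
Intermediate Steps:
N(K, j) = 3 + 2*K (N(K, j) = 3 + 1*(K + K) = 3 + 1*(2*K) = 3 + 2*K)
C = 35/12 (C = 5*(-2 + 31/12) = 5*(7/12) = 35/12 ≈ 2.9167)
N(102, -104) + C = (3 + 2*102) + 35/12 = (3 + 204) + 35/12 = 207 + 35/12 = 2519/12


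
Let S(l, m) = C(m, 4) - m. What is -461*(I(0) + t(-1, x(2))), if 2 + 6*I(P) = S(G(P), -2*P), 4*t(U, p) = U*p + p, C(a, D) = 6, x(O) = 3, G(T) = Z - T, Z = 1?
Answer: -922/3 ≈ -307.33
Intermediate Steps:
G(T) = 1 - T
S(l, m) = 6 - m
t(U, p) = p/4 + U*p/4 (t(U, p) = (U*p + p)/4 = (p + U*p)/4 = p/4 + U*p/4)
I(P) = 2/3 + P/3 (I(P) = -1/3 + (6 - (-2)*P)/6 = -1/3 + (6 + 2*P)/6 = -1/3 + (1 + P/3) = 2/3 + P/3)
-461*(I(0) + t(-1, x(2))) = -461*((2/3 + (1/3)*0) + (1/4)*3*(1 - 1)) = -461*((2/3 + 0) + (1/4)*3*0) = -461*(2/3 + 0) = -461*2/3 = -922/3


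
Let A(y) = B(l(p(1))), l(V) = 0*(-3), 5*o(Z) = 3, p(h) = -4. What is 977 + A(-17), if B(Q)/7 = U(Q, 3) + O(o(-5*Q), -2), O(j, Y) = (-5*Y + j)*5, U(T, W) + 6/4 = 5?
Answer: 2745/2 ≈ 1372.5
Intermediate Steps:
U(T, W) = 7/2 (U(T, W) = -3/2 + 5 = 7/2)
o(Z) = ⅗ (o(Z) = (⅕)*3 = ⅗)
O(j, Y) = -25*Y + 5*j (O(j, Y) = (j - 5*Y)*5 = -25*Y + 5*j)
l(V) = 0
B(Q) = 791/2 (B(Q) = 7*(7/2 + (-25*(-2) + 5*(⅗))) = 7*(7/2 + (50 + 3)) = 7*(7/2 + 53) = 7*(113/2) = 791/2)
A(y) = 791/2
977 + A(-17) = 977 + 791/2 = 2745/2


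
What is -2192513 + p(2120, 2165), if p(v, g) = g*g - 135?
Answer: 2494577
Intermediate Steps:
p(v, g) = -135 + g**2 (p(v, g) = g**2 - 135 = -135 + g**2)
-2192513 + p(2120, 2165) = -2192513 + (-135 + 2165**2) = -2192513 + (-135 + 4687225) = -2192513 + 4687090 = 2494577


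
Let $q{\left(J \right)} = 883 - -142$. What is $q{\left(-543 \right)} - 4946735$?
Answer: $-4945710$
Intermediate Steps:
$q{\left(J \right)} = 1025$ ($q{\left(J \right)} = 883 + 142 = 1025$)
$q{\left(-543 \right)} - 4946735 = 1025 - 4946735 = -4945710$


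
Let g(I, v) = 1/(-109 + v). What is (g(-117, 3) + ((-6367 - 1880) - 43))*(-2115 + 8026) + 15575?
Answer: -5192587101/106 ≈ -4.8987e+7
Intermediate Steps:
(g(-117, 3) + ((-6367 - 1880) - 43))*(-2115 + 8026) + 15575 = (1/(-109 + 3) + ((-6367 - 1880) - 43))*(-2115 + 8026) + 15575 = (1/(-106) + (-8247 - 43))*5911 + 15575 = (-1/106 - 8290)*5911 + 15575 = -878741/106*5911 + 15575 = -5194238051/106 + 15575 = -5192587101/106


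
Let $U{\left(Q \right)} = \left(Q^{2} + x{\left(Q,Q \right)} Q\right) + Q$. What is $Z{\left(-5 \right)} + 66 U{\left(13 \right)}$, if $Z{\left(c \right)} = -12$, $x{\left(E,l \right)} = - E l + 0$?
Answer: $-133002$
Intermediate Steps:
$x{\left(E,l \right)} = - E l$ ($x{\left(E,l \right)} = - E l + 0 = - E l$)
$U{\left(Q \right)} = Q + Q^{2} - Q^{3}$ ($U{\left(Q \right)} = \left(Q^{2} + - Q Q Q\right) + Q = \left(Q^{2} + - Q^{2} Q\right) + Q = \left(Q^{2} - Q^{3}\right) + Q = Q + Q^{2} - Q^{3}$)
$Z{\left(-5 \right)} + 66 U{\left(13 \right)} = -12 + 66 \cdot 13 \left(1 + 13 - 13^{2}\right) = -12 + 66 \cdot 13 \left(1 + 13 - 169\right) = -12 + 66 \cdot 13 \left(-155\right) = -12 + 66 \left(-2015\right) = -12 - 132990 = -133002$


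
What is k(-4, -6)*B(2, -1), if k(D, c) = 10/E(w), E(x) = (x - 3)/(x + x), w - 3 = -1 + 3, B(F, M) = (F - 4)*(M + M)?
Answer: 200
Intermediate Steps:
B(F, M) = 2*M*(-4 + F) (B(F, M) = (-4 + F)*(2*M) = 2*M*(-4 + F))
w = 5 (w = 3 + (-1 + 3) = 3 + 2 = 5)
E(x) = (-3 + x)/(2*x) (E(x) = (-3 + x)/((2*x)) = (-3 + x)*(1/(2*x)) = (-3 + x)/(2*x))
k(D, c) = 50 (k(D, c) = 10/(((1/2)*(-3 + 5)/5)) = 10/(((1/2)*(1/5)*2)) = 10/(1/5) = 10*5 = 50)
k(-4, -6)*B(2, -1) = 50*(2*(-1)*(-4 + 2)) = 50*(2*(-1)*(-2)) = 50*4 = 200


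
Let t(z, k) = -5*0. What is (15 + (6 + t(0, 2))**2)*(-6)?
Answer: -306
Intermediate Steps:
t(z, k) = 0
(15 + (6 + t(0, 2))**2)*(-6) = (15 + (6 + 0)**2)*(-6) = (15 + 6**2)*(-6) = (15 + 36)*(-6) = 51*(-6) = -306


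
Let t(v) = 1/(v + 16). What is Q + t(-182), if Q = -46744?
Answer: -7759505/166 ≈ -46744.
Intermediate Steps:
t(v) = 1/(16 + v)
Q + t(-182) = -46744 + 1/(16 - 182) = -46744 + 1/(-166) = -46744 - 1/166 = -7759505/166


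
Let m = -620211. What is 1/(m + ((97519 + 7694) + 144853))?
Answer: -1/370145 ≈ -2.7016e-6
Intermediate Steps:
1/(m + ((97519 + 7694) + 144853)) = 1/(-620211 + ((97519 + 7694) + 144853)) = 1/(-620211 + (105213 + 144853)) = 1/(-620211 + 250066) = 1/(-370145) = -1/370145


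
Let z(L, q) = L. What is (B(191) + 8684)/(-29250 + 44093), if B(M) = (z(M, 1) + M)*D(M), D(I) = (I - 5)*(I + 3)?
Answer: 13792772/14843 ≈ 929.24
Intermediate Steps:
D(I) = (-5 + I)*(3 + I)
B(M) = 2*M*(-15 + M² - 2*M) (B(M) = (M + M)*(-15 + M² - 2*M) = (2*M)*(-15 + M² - 2*M) = 2*M*(-15 + M² - 2*M))
(B(191) + 8684)/(-29250 + 44093) = (2*191*(-15 + 191² - 2*191) + 8684)/(-29250 + 44093) = (2*191*(-15 + 36481 - 382) + 8684)/14843 = (2*191*36084 + 8684)*(1/14843) = (13784088 + 8684)*(1/14843) = 13792772*(1/14843) = 13792772/14843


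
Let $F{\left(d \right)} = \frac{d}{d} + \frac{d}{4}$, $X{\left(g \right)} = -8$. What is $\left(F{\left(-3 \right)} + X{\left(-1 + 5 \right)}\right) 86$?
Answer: $- \frac{1333}{2} \approx -666.5$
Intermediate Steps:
$F{\left(d \right)} = 1 + \frac{d}{4}$ ($F{\left(d \right)} = 1 + d \frac{1}{4} = 1 + \frac{d}{4}$)
$\left(F{\left(-3 \right)} + X{\left(-1 + 5 \right)}\right) 86 = \left(\left(1 + \frac{1}{4} \left(-3\right)\right) - 8\right) 86 = \left(\left(1 - \frac{3}{4}\right) - 8\right) 86 = \left(\frac{1}{4} - 8\right) 86 = \left(- \frac{31}{4}\right) 86 = - \frac{1333}{2}$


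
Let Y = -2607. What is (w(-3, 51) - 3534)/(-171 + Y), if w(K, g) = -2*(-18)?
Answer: 583/463 ≈ 1.2592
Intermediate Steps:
w(K, g) = 36
(w(-3, 51) - 3534)/(-171 + Y) = (36 - 3534)/(-171 - 2607) = -3498/(-2778) = -3498*(-1/2778) = 583/463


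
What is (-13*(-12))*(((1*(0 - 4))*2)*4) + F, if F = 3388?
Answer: -1604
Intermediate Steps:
(-13*(-12))*(((1*(0 - 4))*2)*4) + F = (-13*(-12))*(((1*(0 - 4))*2)*4) + 3388 = 156*(((1*(-4))*2)*4) + 3388 = 156*(-4*2*4) + 3388 = 156*(-8*4) + 3388 = 156*(-32) + 3388 = -4992 + 3388 = -1604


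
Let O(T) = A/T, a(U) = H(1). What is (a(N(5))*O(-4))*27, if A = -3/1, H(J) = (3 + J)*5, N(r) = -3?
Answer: 405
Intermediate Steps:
H(J) = 15 + 5*J
a(U) = 20 (a(U) = 15 + 5*1 = 15 + 5 = 20)
A = -3 (A = -3*1 = -3)
O(T) = -3/T
(a(N(5))*O(-4))*27 = (20*(-3/(-4)))*27 = (20*(-3*(-¼)))*27 = (20*(¾))*27 = 15*27 = 405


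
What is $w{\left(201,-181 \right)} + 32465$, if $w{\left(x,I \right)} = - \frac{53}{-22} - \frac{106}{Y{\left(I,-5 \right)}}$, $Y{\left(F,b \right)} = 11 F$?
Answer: $\frac{129285435}{3982} \approx 32467.0$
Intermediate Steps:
$w{\left(x,I \right)} = \frac{53}{22} - \frac{106}{11 I}$ ($w{\left(x,I \right)} = - \frac{53}{-22} - \frac{106}{11 I} = \left(-53\right) \left(- \frac{1}{22}\right) - 106 \frac{1}{11 I} = \frac{53}{22} - \frac{106}{11 I}$)
$w{\left(201,-181 \right)} + 32465 = \frac{53 \left(-4 - 181\right)}{22 \left(-181\right)} + 32465 = \frac{53}{22} \left(- \frac{1}{181}\right) \left(-185\right) + 32465 = \frac{9805}{3982} + 32465 = \frac{129285435}{3982}$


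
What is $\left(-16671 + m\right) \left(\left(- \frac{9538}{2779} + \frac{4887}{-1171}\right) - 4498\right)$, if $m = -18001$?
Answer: $\frac{508367176141616}{3254209} \approx 1.5622 \cdot 10^{8}$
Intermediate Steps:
$\left(-16671 + m\right) \left(\left(- \frac{9538}{2779} + \frac{4887}{-1171}\right) - 4498\right) = \left(-16671 - 18001\right) \left(\left(- \frac{9538}{2779} + \frac{4887}{-1171}\right) - 4498\right) = - 34672 \left(\left(\left(-9538\right) \frac{1}{2779} + 4887 \left(- \frac{1}{1171}\right)\right) - 4498\right) = - 34672 \left(\left(- \frac{9538}{2779} - \frac{4887}{1171}\right) - 4498\right) = - 34672 \left(- \frac{24749971}{3254209} - 4498\right) = \left(-34672\right) \left(- \frac{14662182053}{3254209}\right) = \frac{508367176141616}{3254209}$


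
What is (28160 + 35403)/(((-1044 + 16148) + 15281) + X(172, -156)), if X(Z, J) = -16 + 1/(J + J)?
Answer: 19831656/9475127 ≈ 2.0930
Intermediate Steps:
X(Z, J) = -16 + 1/(2*J)
(28160 + 35403)/(((-1044 + 16148) + 15281) + X(172, -156)) = (28160 + 35403)/(((-1044 + 16148) + 15281) + (-16 + (1/2)/(-156))) = 63563/((15104 + 15281) + (-16 + (1/2)*(-1/156))) = 63563/(30385 + (-16 - 1/312)) = 63563/(30385 - 4993/312) = 63563/(9475127/312) = 63563*(312/9475127) = 19831656/9475127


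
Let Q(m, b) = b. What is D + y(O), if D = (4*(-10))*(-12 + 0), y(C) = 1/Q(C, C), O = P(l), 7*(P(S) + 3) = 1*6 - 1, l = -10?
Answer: 7673/16 ≈ 479.56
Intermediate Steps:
P(S) = -16/7 (P(S) = -3 + (1*6 - 1)/7 = -3 + (6 - 1)/7 = -3 + (⅐)*5 = -3 + 5/7 = -16/7)
O = -16/7 ≈ -2.2857
y(C) = 1/C
D = 480 (D = -40*(-12) = 480)
D + y(O) = 480 + 1/(-16/7) = 480 - 7/16 = 7673/16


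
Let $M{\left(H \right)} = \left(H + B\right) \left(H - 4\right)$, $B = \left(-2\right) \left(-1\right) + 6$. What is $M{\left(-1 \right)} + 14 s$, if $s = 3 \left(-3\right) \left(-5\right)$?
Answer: $595$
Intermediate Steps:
$s = 45$ ($s = \left(-9\right) \left(-5\right) = 45$)
$B = 8$ ($B = 2 + 6 = 8$)
$M{\left(H \right)} = \left(-4 + H\right) \left(8 + H\right)$ ($M{\left(H \right)} = \left(H + 8\right) \left(H - 4\right) = \left(8 + H\right) \left(-4 + H\right) = \left(-4 + H\right) \left(8 + H\right)$)
$M{\left(-1 \right)} + 14 s = \left(-32 + \left(-1\right)^{2} + 4 \left(-1\right)\right) + 14 \cdot 45 = \left(-32 + 1 - 4\right) + 630 = -35 + 630 = 595$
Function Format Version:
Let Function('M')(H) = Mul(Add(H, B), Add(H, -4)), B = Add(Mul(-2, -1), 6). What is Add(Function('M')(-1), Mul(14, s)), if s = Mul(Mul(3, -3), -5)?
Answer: 595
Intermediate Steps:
s = 45 (s = Mul(-9, -5) = 45)
B = 8 (B = Add(2, 6) = 8)
Function('M')(H) = Mul(Add(-4, H), Add(8, H)) (Function('M')(H) = Mul(Add(H, 8), Add(H, -4)) = Mul(Add(8, H), Add(-4, H)) = Mul(Add(-4, H), Add(8, H)))
Add(Function('M')(-1), Mul(14, s)) = Add(Add(-32, Pow(-1, 2), Mul(4, -1)), Mul(14, 45)) = Add(Add(-32, 1, -4), 630) = Add(-35, 630) = 595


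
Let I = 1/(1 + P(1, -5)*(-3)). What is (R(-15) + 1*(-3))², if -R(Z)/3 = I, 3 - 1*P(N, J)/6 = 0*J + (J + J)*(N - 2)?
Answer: 147456/16129 ≈ 9.1423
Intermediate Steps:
P(N, J) = 18 - 12*J*(-2 + N) (P(N, J) = 18 - 6*(0*J + (J + J)*(N - 2)) = 18 - 6*(0 + (2*J)*(-2 + N)) = 18 - 6*(0 + 2*J*(-2 + N)) = 18 - 12*J*(-2 + N))
I = 1/127 (I = 1/(1 + (18 + 24*(-5) - 12*(-5)*1)*(-3)) = 1/(1 + (18 - 120 + 60)*(-3)) = 1/(1 - 42*(-3)) = 1/(1 + 126) = 1/127 ≈ 0.0078740)
R(Z) = -3/127 (R(Z) = -3*1/127 = -3/127)
(R(-15) + 1*(-3))² = (-3/127 + 1*(-3))² = (-3/127 - 3)² = (-384/127)² = 147456/16129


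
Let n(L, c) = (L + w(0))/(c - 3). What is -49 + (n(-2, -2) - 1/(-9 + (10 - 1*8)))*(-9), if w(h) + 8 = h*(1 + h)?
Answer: -478/7 ≈ -68.286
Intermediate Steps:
w(h) = -8 + h*(1 + h)
n(L, c) = (-8 + L)/(-3 + c) (n(L, c) = (L + (-8 + 0 + 0²))/(c - 3) = (L + (-8 + 0 + 0))/(-3 + c) = (L - 8)/(-3 + c) = (-8 + L)/(-3 + c))
-49 + (n(-2, -2) - 1/(-9 + (10 - 1*8)))*(-9) = -49 + ((-8 - 2)/(-3 - 2) - 1/(-9 + (10 - 1*8)))*(-9) = -49 + (-10/(-5) - 1/(-9 + (10 - 8)))*(-9) = -49 + (-⅕*(-10) - 1/(-9 + 2))*(-9) = -49 + (2 - 1/(-7))*(-9) = -49 + (2 - 1*(-⅐))*(-9) = -49 + (2 + ⅐)*(-9) = -49 + (15/7)*(-9) = -49 - 135/7 = -478/7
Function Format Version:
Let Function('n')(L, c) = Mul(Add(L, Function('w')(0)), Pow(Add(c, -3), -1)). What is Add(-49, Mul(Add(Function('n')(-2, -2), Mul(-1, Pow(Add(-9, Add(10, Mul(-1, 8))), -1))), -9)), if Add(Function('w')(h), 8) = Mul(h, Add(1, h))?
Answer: Rational(-478, 7) ≈ -68.286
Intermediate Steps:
Function('w')(h) = Add(-8, Mul(h, Add(1, h)))
Function('n')(L, c) = Mul(Pow(Add(-3, c), -1), Add(-8, L)) (Function('n')(L, c) = Mul(Add(L, Add(-8, 0, Pow(0, 2))), Pow(Add(c, -3), -1)) = Mul(Add(L, Add(-8, 0, 0)), Pow(Add(-3, c), -1)) = Mul(Add(L, -8), Pow(Add(-3, c), -1)) = Mul(Add(-8, L), Pow(Add(-3, c), -1)) = Mul(Pow(Add(-3, c), -1), Add(-8, L)))
Add(-49, Mul(Add(Function('n')(-2, -2), Mul(-1, Pow(Add(-9, Add(10, Mul(-1, 8))), -1))), -9)) = Add(-49, Mul(Add(Mul(Pow(Add(-3, -2), -1), Add(-8, -2)), Mul(-1, Pow(Add(-9, Add(10, Mul(-1, 8))), -1))), -9)) = Add(-49, Mul(Add(Mul(Pow(-5, -1), -10), Mul(-1, Pow(Add(-9, Add(10, -8)), -1))), -9)) = Add(-49, Mul(Add(Mul(Rational(-1, 5), -10), Mul(-1, Pow(Add(-9, 2), -1))), -9)) = Add(-49, Mul(Add(2, Mul(-1, Pow(-7, -1))), -9)) = Add(-49, Mul(Add(2, Mul(-1, Rational(-1, 7))), -9)) = Add(-49, Mul(Add(2, Rational(1, 7)), -9)) = Add(-49, Mul(Rational(15, 7), -9)) = Add(-49, Rational(-135, 7)) = Rational(-478, 7)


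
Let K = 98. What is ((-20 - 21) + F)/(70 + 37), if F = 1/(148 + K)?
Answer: -10085/26322 ≈ -0.38314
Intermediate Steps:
F = 1/246 (F = 1/(148 + 98) = 1/246 ≈ 0.0040650)
((-20 - 21) + F)/(70 + 37) = ((-20 - 21) + 1/246)/(70 + 37) = (-41 + 1/246)/107 = (1/107)*(-10085/246) = -10085/26322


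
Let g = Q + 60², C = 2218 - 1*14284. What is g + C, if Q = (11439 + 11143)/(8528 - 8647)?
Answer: -147148/17 ≈ -8655.8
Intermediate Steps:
Q = -3226/17 (Q = 22582/(-119) = 22582*(-1/119) = -3226/17 ≈ -189.76)
C = -12066 (C = 2218 - 14284 = -12066)
g = 57974/17 (g = -3226/17 + 60² = -3226/17 + 3600 = 57974/17 ≈ 3410.2)
g + C = 57974/17 - 12066 = -147148/17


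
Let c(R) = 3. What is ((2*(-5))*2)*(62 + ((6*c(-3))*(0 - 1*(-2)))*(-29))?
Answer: 19640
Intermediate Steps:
((2*(-5))*2)*(62 + ((6*c(-3))*(0 - 1*(-2)))*(-29)) = ((2*(-5))*2)*(62 + ((6*3)*(0 - 1*(-2)))*(-29)) = (-10*2)*(62 + (18*(0 + 2))*(-29)) = -20*(62 + (18*2)*(-29)) = -20*(62 + 36*(-29)) = -20*(62 - 1044) = -20*(-982) = 19640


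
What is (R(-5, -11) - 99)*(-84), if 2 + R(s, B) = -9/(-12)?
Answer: 8421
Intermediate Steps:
R(s, B) = -5/4 (R(s, B) = -2 - 9/(-12) = -2 - 9*(-1/12) = -2 + ¾ = -5/4)
(R(-5, -11) - 99)*(-84) = (-5/4 - 99)*(-84) = -401/4*(-84) = 8421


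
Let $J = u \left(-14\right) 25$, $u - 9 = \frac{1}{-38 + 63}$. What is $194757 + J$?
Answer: $191593$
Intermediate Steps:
$u = \frac{226}{25}$ ($u = 9 + \frac{1}{-38 + 63} = 9 + \frac{1}{25} = \frac{226}{25} \approx 9.04$)
$J = -3164$ ($J = \frac{226}{25} \left(-14\right) 25 = \left(- \frac{3164}{25}\right) 25 = -3164$)
$194757 + J = 194757 - 3164 = 191593$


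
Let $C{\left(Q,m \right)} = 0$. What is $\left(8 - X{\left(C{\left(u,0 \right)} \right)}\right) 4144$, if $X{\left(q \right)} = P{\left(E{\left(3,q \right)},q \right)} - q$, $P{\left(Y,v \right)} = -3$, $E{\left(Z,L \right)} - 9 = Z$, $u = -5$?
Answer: $45584$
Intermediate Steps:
$E{\left(Z,L \right)} = 9 + Z$
$X{\left(q \right)} = -3 - q$
$\left(8 - X{\left(C{\left(u,0 \right)} \right)}\right) 4144 = \left(8 - \left(-3 - 0\right)\right) 4144 = \left(8 - \left(-3 + 0\right)\right) 4144 = \left(8 - -3\right) 4144 = \left(8 + 3\right) 4144 = 11 \cdot 4144 = 45584$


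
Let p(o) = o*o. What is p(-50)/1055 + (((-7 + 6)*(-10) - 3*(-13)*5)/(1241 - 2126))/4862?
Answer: 430278349/181581114 ≈ 2.3696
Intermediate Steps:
p(o) = o**2
p(-50)/1055 + (((-7 + 6)*(-10) - 3*(-13)*5)/(1241 - 2126))/4862 = (-50)**2/1055 + (((-7 + 6)*(-10) - 3*(-13)*5)/(1241 - 2126))/4862 = 2500*(1/1055) + ((-1*(-10) + 39*5)/(-885))*(1/4862) = 500/211 + ((10 + 195)*(-1/885))*(1/4862) = 500/211 + (205*(-1/885))*(1/4862) = 500/211 - 41/177*1/4862 = 500/211 - 41/860574 = 430278349/181581114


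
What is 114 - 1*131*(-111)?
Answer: 14655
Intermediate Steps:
114 - 1*131*(-111) = 114 - 131*(-111) = 114 + 14541 = 14655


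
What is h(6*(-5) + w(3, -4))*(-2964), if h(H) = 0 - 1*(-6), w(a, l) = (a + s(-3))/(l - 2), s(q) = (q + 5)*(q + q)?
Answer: -17784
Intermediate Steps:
s(q) = 2*q*(5 + q) (s(q) = (5 + q)*(2*q) = 2*q*(5 + q))
w(a, l) = (-12 + a)/(-2 + l) (w(a, l) = (a + 2*(-3)*(5 - 3))/(l - 2) = (a + 2*(-3)*2)/(-2 + l) = (a - 12)/(-2 + l) = (-12 + a)/(-2 + l))
h(H) = 6 (h(H) = 0 + 6 = 6)
h(6*(-5) + w(3, -4))*(-2964) = 6*(-2964) = -17784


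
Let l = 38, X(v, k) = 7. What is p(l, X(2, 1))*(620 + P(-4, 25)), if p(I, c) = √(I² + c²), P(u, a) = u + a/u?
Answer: 2439*√1493/4 ≈ 23560.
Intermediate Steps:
p(l, X(2, 1))*(620 + P(-4, 25)) = √(38² + 7²)*(620 + (-4 + 25/(-4))) = √(1444 + 49)*(620 + (-4 + 25*(-¼))) = √1493*(620 + (-4 - 25/4)) = √1493*(620 - 41/4) = √1493*(2439/4) = 2439*√1493/4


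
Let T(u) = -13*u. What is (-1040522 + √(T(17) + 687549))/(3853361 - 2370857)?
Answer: -520261/741252 + √42958/370626 ≈ -0.70131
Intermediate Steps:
(-1040522 + √(T(17) + 687549))/(3853361 - 2370857) = (-1040522 + √(-13*17 + 687549))/(3853361 - 2370857) = (-1040522 + √(-221 + 687549))/1482504 = (-1040522 + √687328)*(1/1482504) = (-1040522 + 4*√42958)*(1/1482504) = -520261/741252 + √42958/370626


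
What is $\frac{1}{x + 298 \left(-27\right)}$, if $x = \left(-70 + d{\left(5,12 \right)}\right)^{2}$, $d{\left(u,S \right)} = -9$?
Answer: $- \frac{1}{1805} \approx -0.00055402$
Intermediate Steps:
$x = 6241$ ($x = \left(-70 - 9\right)^{2} = \left(-79\right)^{2} = 6241$)
$\frac{1}{x + 298 \left(-27\right)} = \frac{1}{6241 + 298 \left(-27\right)} = \frac{1}{6241 - 8046} = \frac{1}{-1805} = - \frac{1}{1805}$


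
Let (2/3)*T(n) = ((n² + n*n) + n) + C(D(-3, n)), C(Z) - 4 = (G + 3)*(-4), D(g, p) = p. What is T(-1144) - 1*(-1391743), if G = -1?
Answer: 5316229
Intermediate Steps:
C(Z) = -4 (C(Z) = 4 + (-1 + 3)*(-4) = 4 + 2*(-4) = 4 - 8 = -4)
T(n) = -6 + 3*n² + 3*n/2 (T(n) = 3*(((n² + n*n) + n) - 4)/2 = 3*(((n² + n²) + n) - 4)/2 = 3*((2*n² + n) - 4)/2 = 3*((n + 2*n²) - 4)/2 = 3*(-4 + n + 2*n²)/2 = -6 + 3*n² + 3*n/2)
T(-1144) - 1*(-1391743) = (-6 + 3*(-1144)² + (3/2)*(-1144)) - 1*(-1391743) = (-6 + 3*1308736 - 1716) + 1391743 = (-6 + 3926208 - 1716) + 1391743 = 3924486 + 1391743 = 5316229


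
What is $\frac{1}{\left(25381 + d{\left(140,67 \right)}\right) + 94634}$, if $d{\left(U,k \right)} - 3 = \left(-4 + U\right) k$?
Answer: $\frac{1}{129130} \approx 7.7441 \cdot 10^{-6}$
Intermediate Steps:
$d{\left(U,k \right)} = 3 + k \left(-4 + U\right)$ ($d{\left(U,k \right)} = 3 + \left(-4 + U\right) k = 3 + k \left(-4 + U\right)$)
$\frac{1}{\left(25381 + d{\left(140,67 \right)}\right) + 94634} = \frac{1}{\left(25381 + \left(3 - 268 + 140 \cdot 67\right)\right) + 94634} = \frac{1}{\left(25381 + \left(3 - 268 + 9380\right)\right) + 94634} = \frac{1}{\left(25381 + 9115\right) + 94634} = \frac{1}{34496 + 94634} = \frac{1}{129130}$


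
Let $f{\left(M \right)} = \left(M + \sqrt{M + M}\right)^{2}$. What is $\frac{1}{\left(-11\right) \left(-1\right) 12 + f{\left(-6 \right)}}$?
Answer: $\frac{i}{12 \left(2 \sqrt{3} + 13 i\right)} \approx 0.0059853 + 0.0015949 i$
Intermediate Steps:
$f{\left(M \right)} = \left(M + \sqrt{2} \sqrt{M}\right)^{2}$ ($f{\left(M \right)} = \left(M + \sqrt{2 M}\right)^{2} = \left(M + \sqrt{2} \sqrt{M}\right)^{2}$)
$\frac{1}{\left(-11\right) \left(-1\right) 12 + f{\left(-6 \right)}} = \frac{1}{\left(-11\right) \left(-1\right) 12 + \left(-6 + \sqrt{2} \sqrt{-6}\right)^{2}} = \frac{1}{11 \cdot 12 + \left(-6 + \sqrt{2} i \sqrt{6}\right)^{2}} = \frac{1}{132 + \left(-6 + 2 i \sqrt{3}\right)^{2}}$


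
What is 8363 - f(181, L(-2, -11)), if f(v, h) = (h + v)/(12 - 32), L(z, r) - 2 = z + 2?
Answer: 167443/20 ≈ 8372.2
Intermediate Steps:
L(z, r) = 4 + z (L(z, r) = 2 + (z + 2) = 2 + (2 + z) = 4 + z)
f(v, h) = -h/20 - v/20 (f(v, h) = (h + v)/(-20) = (h + v)*(-1/20) = -h/20 - v/20)
8363 - f(181, L(-2, -11)) = 8363 - (-(4 - 2)/20 - 1/20*181) = 8363 - (-1/20*2 - 181/20) = 8363 - (-1/10 - 181/20) = 8363 - 1*(-183/20) = 8363 + 183/20 = 167443/20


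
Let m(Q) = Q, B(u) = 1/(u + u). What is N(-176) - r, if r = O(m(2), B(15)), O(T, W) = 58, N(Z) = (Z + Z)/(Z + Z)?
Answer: -57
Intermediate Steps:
B(u) = 1/(2*u)
N(Z) = 1 (N(Z) = (2*Z)/((2*Z)) = (2*Z)*(1/(2*Z)) = 1)
r = 58
N(-176) - r = 1 - 1*58 = 1 - 58 = -57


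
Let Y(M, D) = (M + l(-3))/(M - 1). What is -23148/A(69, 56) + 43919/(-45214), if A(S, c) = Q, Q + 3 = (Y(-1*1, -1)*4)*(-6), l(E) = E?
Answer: 9408773/20774 ≈ 452.91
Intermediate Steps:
Y(M, D) = (-3 + M)/(-1 + M) (Y(M, D) = (M - 3)/(M - 1) = (-3 + M)/(-1 + M))
Q = -51 (Q = -3 + (((-3 - 1*1)/(-1 - 1*1))*4)*(-6) = -3 + (((-3 - 1)/(-1 - 1))*4)*(-6) = -3 + ((-4/(-2))*4)*(-6) = -3 + (-½*(-4)*4)*(-6) = -3 + (2*4)*(-6) = -3 + 8*(-6) = -3 - 48 = -51)
A(S, c) = -51
-23148/A(69, 56) + 43919/(-45214) = -23148/(-51) + 43919/(-45214) = -23148*(-1/51) + 43919*(-1/45214) = 7716/17 - 1187/1222 = 9408773/20774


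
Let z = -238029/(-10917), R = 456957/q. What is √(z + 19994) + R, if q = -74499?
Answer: -152319/24833 + √265055695251/3639 ≈ 135.34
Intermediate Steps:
R = -152319/24833 (R = 456957/(-74499) = 456957*(-1/74499) = -152319/24833 ≈ -6.1337)
z = 79343/3639 (z = -238029*(-1/10917) = 79343/3639 ≈ 21.804)
√(z + 19994) + R = √(79343/3639 + 19994) - 152319/24833 = √(72837509/3639) - 152319/24833 = √265055695251/3639 - 152319/24833 = -152319/24833 + √265055695251/3639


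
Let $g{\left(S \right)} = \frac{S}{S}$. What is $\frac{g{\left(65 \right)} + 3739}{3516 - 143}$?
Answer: $\frac{3740}{3373} \approx 1.1088$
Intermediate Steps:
$g{\left(S \right)} = 1$
$\frac{g{\left(65 \right)} + 3739}{3516 - 143} = \frac{1 + 3739}{3516 - 143} = \frac{3740}{3373}$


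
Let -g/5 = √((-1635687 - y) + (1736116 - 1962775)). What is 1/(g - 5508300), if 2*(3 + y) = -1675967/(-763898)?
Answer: -336622348272/1854219726268519595 + 2*I*√1086752561907128255/9271098631342597975 ≈ -1.8154e-7 + 2.2489e-10*I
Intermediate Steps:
y = -2907421/1527796 (y = -3 + (-1675967/(-763898))/2 = -3 + (-1675967*(-1/763898))/2 = -3 + (½)*(1675967/763898) = -3 + 1675967/1527796 = -2907421/1527796 ≈ -1.9030)
g = -5*I*√1086752561907128255/763898 (g = -5*√((-1635687 - 1*(-2907421/1527796)) + (1736116 - 1962775)) = -5*√((-1635687 + 2907421/1527796) - 226659) = -5*√(-2498993148431/1527796 - 226659) = -5*I*√1086752561907128255/763898 ≈ -6823.4*I)
1/(g - 5508300) = 1/(-5*I*√1086752561907128255/763898 - 5508300) = 1/(-5508300 - 5*I*√1086752561907128255/763898)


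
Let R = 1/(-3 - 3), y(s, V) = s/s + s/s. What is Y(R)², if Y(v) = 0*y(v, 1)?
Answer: 0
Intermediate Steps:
y(s, V) = 2 (y(s, V) = 1 + 1 = 2)
R = -⅙ (R = 1/(-6) = -⅙ ≈ -0.16667)
Y(v) = 0 (Y(v) = 0*2 = 0)
Y(R)² = 0² = 0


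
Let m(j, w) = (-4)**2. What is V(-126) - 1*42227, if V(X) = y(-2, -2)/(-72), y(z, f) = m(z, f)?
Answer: -380045/9 ≈ -42227.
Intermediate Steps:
m(j, w) = 16
y(z, f) = 16
V(X) = -2/9 (V(X) = 16/(-72) = 16*(-1/72) = -2/9)
V(-126) - 1*42227 = -2/9 - 1*42227 = -2/9 - 42227 = -380045/9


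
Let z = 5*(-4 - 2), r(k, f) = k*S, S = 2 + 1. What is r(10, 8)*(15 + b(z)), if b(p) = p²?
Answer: 27450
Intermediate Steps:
S = 3
r(k, f) = 3*k (r(k, f) = k*3 = 3*k)
z = -30 (z = 5*(-6) = -30)
r(10, 8)*(15 + b(z)) = (3*10)*(15 + (-30)²) = 30*(15 + 900) = 30*915 = 27450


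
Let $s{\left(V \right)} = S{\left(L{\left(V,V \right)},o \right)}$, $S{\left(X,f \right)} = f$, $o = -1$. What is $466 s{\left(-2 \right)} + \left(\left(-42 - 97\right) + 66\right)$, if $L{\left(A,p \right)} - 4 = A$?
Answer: $-539$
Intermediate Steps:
$L{\left(A,p \right)} = 4 + A$
$s{\left(V \right)} = -1$
$466 s{\left(-2 \right)} + \left(\left(-42 - 97\right) + 66\right) = 466 \left(-1\right) + \left(\left(-42 - 97\right) + 66\right) = -466 + \left(-139 + 66\right) = -466 - 73 = -539$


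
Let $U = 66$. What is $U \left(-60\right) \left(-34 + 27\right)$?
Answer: $27720$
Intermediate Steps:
$U \left(-60\right) \left(-34 + 27\right) = 66 \left(-60\right) \left(-34 + 27\right) = \left(-3960\right) \left(-7\right) = 27720$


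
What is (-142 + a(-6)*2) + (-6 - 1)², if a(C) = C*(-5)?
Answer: -33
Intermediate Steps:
a(C) = -5*C
(-142 + a(-6)*2) + (-6 - 1)² = (-142 - 5*(-6)*2) + (-6 - 1)² = (-142 + 30*2) + (-7)² = (-142 + 60) + 49 = -82 + 49 = -33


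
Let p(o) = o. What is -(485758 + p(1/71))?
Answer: -34488819/71 ≈ -4.8576e+5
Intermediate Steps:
-(485758 + p(1/71)) = -(485758 + 1/71) = -1*34488819/71 = -34488819/71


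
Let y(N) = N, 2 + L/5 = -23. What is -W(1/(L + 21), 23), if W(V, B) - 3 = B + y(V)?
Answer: -2703/104 ≈ -25.990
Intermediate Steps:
L = -125 (L = -10 + 5*(-23) = -10 - 115 = -125)
W(V, B) = 3 + B + V (W(V, B) = 3 + (B + V) = 3 + B + V)
-W(1/(L + 21), 23) = -(3 + 23 + 1/(-125 + 21)) = -(3 + 23 + 1/(-104)) = -(3 + 23 - 1/104) = -1*2703/104 = -2703/104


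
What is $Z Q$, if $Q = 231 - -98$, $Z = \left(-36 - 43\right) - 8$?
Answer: $-28623$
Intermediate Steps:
$Z = -87$ ($Z = -79 - 8 = -87$)
$Q = 329$ ($Q = 231 + 98 = 329$)
$Z Q = \left(-87\right) 329 = -28623$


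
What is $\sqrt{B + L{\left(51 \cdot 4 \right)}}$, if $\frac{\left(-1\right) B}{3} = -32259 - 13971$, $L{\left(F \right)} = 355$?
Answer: $\sqrt{139045} \approx 372.89$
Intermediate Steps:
$B = 138690$ ($B = - 3 \left(-32259 - 13971\right) = \left(-3\right) \left(-46230\right) = 138690$)
$\sqrt{B + L{\left(51 \cdot 4 \right)}} = \sqrt{138690 + 355} = \sqrt{139045}$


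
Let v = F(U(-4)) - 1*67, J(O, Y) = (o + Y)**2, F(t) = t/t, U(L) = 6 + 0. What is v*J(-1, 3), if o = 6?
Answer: -5346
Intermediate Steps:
U(L) = 6
F(t) = 1
J(O, Y) = (6 + Y)**2
v = -66 (v = 1 - 1*67 = 1 - 67 = -66)
v*J(-1, 3) = -66*(6 + 3)**2 = -66*9**2 = -66*81 = -5346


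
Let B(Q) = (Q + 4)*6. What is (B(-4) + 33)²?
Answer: 1089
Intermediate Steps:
B(Q) = 24 + 6*Q (B(Q) = (4 + Q)*6 = 24 + 6*Q)
(B(-4) + 33)² = ((24 + 6*(-4)) + 33)² = ((24 - 24) + 33)² = (0 + 33)² = 33² = 1089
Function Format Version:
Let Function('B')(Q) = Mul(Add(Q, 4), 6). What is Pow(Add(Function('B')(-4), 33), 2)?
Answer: 1089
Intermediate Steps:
Function('B')(Q) = Add(24, Mul(6, Q)) (Function('B')(Q) = Mul(Add(4, Q), 6) = Add(24, Mul(6, Q)))
Pow(Add(Function('B')(-4), 33), 2) = Pow(Add(Add(24, Mul(6, -4)), 33), 2) = Pow(Add(Add(24, -24), 33), 2) = Pow(Add(0, 33), 2) = Pow(33, 2) = 1089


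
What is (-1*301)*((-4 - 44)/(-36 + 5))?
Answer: -14448/31 ≈ -466.06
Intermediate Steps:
(-1*301)*((-4 - 44)/(-36 + 5)) = -(-14448)/(-31) = -(-14448)*(-1)/31 = -301*48/31 = -14448/31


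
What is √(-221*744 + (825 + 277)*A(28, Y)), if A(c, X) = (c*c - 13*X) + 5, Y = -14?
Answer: 7*√18482 ≈ 951.64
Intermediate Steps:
A(c, X) = 5 + c² - 13*X (A(c, X) = (c² - 13*X) + 5 = 5 + c² - 13*X)
√(-221*744 + (825 + 277)*A(28, Y)) = √(-221*744 + (825 + 277)*(5 + 28² - 13*(-14))) = √(-164424 + 1102*(5 + 784 + 182)) = √(-164424 + 1102*971) = √(-164424 + 1070042) = √905618 = 7*√18482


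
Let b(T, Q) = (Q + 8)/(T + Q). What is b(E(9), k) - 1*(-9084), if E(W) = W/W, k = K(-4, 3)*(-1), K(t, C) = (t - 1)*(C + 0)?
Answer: 145367/16 ≈ 9085.4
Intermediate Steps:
K(t, C) = C*(-1 + t) (K(t, C) = (-1 + t)*C = C*(-1 + t))
k = 15 (k = (3*(-1 - 4))*(-1) = (3*(-5))*(-1) = -15*(-1) = 15)
E(W) = 1
b(T, Q) = (8 + Q)/(Q + T)
b(E(9), k) - 1*(-9084) = (8 + 15)/(15 + 1) - 1*(-9084) = 23/16 + 9084 = 145367/16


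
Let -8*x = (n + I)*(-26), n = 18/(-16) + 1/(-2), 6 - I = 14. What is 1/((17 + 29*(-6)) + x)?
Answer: -32/6025 ≈ -0.0053112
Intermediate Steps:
I = -8 (I = 6 - 1*14 = 6 - 14 = -8)
n = -13/8 (n = 18*(-1/16) - ½ = -9/8 - ½ = -13/8 ≈ -1.6250)
x = -1001/32 (x = -(-13/8 - 8)*(-26)/8 = -(-77)*(-26)/64 = -⅛*1001/4 = -1001/32 ≈ -31.281)
1/((17 + 29*(-6)) + x) = 1/((17 + 29*(-6)) - 1001/32) = 1/((17 - 174) - 1001/32) = 1/(-157 - 1001/32) = 1/(-6025/32) = -32/6025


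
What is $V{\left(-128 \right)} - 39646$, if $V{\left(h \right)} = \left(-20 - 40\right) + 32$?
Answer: $-39674$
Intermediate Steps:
$V{\left(h \right)} = -28$ ($V{\left(h \right)} = -60 + 32 = -28$)
$V{\left(-128 \right)} - 39646 = -28 - 39646 = -39674$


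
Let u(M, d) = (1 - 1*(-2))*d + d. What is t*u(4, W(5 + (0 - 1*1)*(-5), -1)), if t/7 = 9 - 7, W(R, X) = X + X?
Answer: -112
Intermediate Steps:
W(R, X) = 2*X
u(M, d) = 4*d (u(M, d) = (1 + 2)*d + d = 3*d + d = 4*d)
t = 14 (t = 7*(9 - 7) = 7*2 = 14)
t*u(4, W(5 + (0 - 1*1)*(-5), -1)) = 14*(4*(2*(-1))) = 14*(4*(-2)) = 14*(-8) = -112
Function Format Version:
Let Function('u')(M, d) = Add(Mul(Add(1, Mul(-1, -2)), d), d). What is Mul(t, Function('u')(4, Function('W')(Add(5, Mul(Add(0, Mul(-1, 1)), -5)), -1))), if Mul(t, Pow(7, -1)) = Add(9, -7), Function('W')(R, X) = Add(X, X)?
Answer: -112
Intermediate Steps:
Function('W')(R, X) = Mul(2, X)
Function('u')(M, d) = Mul(4, d) (Function('u')(M, d) = Add(Mul(Add(1, 2), d), d) = Add(Mul(3, d), d) = Mul(4, d))
t = 14 (t = Mul(7, Add(9, -7)) = Mul(7, 2) = 14)
Mul(t, Function('u')(4, Function('W')(Add(5, Mul(Add(0, Mul(-1, 1)), -5)), -1))) = Mul(14, Mul(4, Mul(2, -1))) = Mul(14, Mul(4, -2)) = Mul(14, -8) = -112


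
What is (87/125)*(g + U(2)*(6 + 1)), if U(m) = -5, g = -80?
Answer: -2001/25 ≈ -80.040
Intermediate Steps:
(87/125)*(g + U(2)*(6 + 1)) = (87/125)*(-80 - 5*(6 + 1)) = (87*(1/125))*(-80 - 5*7) = 87*(-80 - 35)/125 = (87/125)*(-115) = -2001/25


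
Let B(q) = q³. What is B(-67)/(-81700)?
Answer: 300763/81700 ≈ 3.6813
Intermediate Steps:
B(-67)/(-81700) = (-67)³/(-81700) = -300763*(-1/81700) = 300763/81700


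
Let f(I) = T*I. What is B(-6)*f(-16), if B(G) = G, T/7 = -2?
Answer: -1344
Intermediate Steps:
T = -14 (T = 7*(-2) = -14)
f(I) = -14*I
B(-6)*f(-16) = -(-84)*(-16) = -6*224 = -1344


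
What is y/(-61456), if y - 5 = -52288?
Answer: 52283/61456 ≈ 0.85074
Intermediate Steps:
y = -52283 (y = 5 - 52288 = -52283)
y/(-61456) = -52283/(-61456) = -52283*(-1/61456) = 52283/61456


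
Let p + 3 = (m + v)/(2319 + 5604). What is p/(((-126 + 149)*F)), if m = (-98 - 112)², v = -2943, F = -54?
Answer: -14/7923 ≈ -0.0017670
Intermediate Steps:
m = 44100 (m = (-210)² = 44100)
p = 5796/2641 (p = -3 + (44100 - 2943)/(2319 + 5604) = -3 + 41157/7923 = -3 + 41157*(1/7923) = -3 + 13719/2641 = 5796/2641 ≈ 2.1946)
p/(((-126 + 149)*F)) = 5796/(2641*(((-126 + 149)*(-54)))) = 5796/(2641*((23*(-54)))) = (5796/2641)/(-1242) = (5796/2641)*(-1/1242) = -14/7923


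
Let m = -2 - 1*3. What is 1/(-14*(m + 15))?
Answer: -1/140 ≈ -0.0071429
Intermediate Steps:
m = -5 (m = -2 - 3 = -5)
1/(-14*(m + 15)) = 1/(-14*(-5 + 15)) = 1/(-14*10) = 1/(-140) = -1/140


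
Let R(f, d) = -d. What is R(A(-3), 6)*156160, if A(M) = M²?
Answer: -936960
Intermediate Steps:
R(A(-3), 6)*156160 = -1*6*156160 = -6*156160 = -936960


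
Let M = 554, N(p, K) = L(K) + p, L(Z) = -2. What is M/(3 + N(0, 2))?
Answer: 554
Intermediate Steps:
N(p, K) = -2 + p
M/(3 + N(0, 2)) = 554/(3 + (-2 + 0)) = 554/(3 - 2) = 554/1 = 1*554 = 554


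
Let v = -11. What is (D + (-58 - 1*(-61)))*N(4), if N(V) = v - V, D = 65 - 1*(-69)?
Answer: -2055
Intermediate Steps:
D = 134 (D = 65 + 69 = 134)
N(V) = -11 - V
(D + (-58 - 1*(-61)))*N(4) = (134 + (-58 - 1*(-61)))*(-11 - 1*4) = (134 + (-58 + 61))*(-11 - 4) = (134 + 3)*(-15) = 137*(-15) = -2055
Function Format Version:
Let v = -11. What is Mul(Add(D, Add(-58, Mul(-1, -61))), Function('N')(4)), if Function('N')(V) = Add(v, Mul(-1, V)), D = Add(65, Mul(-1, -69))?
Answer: -2055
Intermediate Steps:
D = 134 (D = Add(65, 69) = 134)
Function('N')(V) = Add(-11, Mul(-1, V))
Mul(Add(D, Add(-58, Mul(-1, -61))), Function('N')(4)) = Mul(Add(134, Add(-58, Mul(-1, -61))), Add(-11, Mul(-1, 4))) = Mul(Add(134, Add(-58, 61)), Add(-11, -4)) = Mul(Add(134, 3), -15) = Mul(137, -15) = -2055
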